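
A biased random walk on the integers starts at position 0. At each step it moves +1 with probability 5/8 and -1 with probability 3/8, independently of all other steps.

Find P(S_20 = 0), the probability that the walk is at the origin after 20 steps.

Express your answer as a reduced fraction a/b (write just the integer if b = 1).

To be at 0 after 20 steps: need exactly 10 steps of +1 and 10 of -1.
Number of such sequences: C(20,10) = 184756
Each has probability (5/8)^10 · (3/8)^10 = 576650390625/1152921504606846976
P = 184756 · 576650390625/1152921504606846976 = 26634904892578125/288230376151711744

Answer: 26634904892578125/288230376151711744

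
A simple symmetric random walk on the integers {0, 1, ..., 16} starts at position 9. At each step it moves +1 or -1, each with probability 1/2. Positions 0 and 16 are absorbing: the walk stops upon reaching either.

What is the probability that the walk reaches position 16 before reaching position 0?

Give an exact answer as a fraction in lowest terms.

Symmetric walk (p = 1/2): the harmonic-function argument gives P(hit 16 before 0 | start at 9) = a/N.
P = 9/16 = 9/16

Answer: 9/16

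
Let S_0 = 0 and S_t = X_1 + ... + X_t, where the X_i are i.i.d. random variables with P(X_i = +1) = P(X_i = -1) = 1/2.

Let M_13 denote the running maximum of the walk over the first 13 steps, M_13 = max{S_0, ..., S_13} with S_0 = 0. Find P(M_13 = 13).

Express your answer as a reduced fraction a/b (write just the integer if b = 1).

Let M_13 = max(S_0,...,S_13). Use the reflection principle: for j ≥ 1, #{paths with M_13 ≥ j} = #{S_13 ≥ j} + #{S_13 ≥ j+1}.
By reflection, #{M_13 ≥ 13} = #{S_13 ≥ 13} + #{S_13 ≥ 14} = 1 + 0 = 1.
#{M_13 ≥ 14} = #{S_13 ≥ 14} + #{S_13 ≥ 15} = 0 + 0 = 0.
#{M_13 = 13} = 1 - 0 = 1.
P(M_13 = 13) = 1/8192 = 1/8192

Answer: 1/8192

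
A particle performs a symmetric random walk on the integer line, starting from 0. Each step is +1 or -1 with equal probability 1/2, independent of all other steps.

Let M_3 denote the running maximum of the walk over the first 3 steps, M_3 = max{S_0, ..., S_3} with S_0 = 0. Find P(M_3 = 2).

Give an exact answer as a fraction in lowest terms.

Answer: 1/8

Derivation:
Let M_3 = max(S_0,...,S_3). Use the reflection principle: for j ≥ 1, #{paths with M_3 ≥ j} = #{S_3 ≥ j} + #{S_3 ≥ j+1}.
By reflection, #{M_3 ≥ 2} = #{S_3 ≥ 2} + #{S_3 ≥ 3} = 1 + 1 = 2.
#{M_3 ≥ 3} = #{S_3 ≥ 3} + #{S_3 ≥ 4} = 1 + 0 = 1.
#{M_3 = 2} = 2 - 1 = 1.
P(M_3 = 2) = 1/8 = 1/8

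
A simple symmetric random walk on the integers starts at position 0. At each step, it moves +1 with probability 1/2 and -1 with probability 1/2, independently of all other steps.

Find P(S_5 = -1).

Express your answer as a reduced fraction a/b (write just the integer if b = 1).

Answer: 5/16

Derivation:
To reach position -1 after 5 steps: need 2 steps of +1 and 3 of -1.
Favorable paths: C(5,2) = 10
Total paths: 2^5 = 32
P = 10/32 = 5/16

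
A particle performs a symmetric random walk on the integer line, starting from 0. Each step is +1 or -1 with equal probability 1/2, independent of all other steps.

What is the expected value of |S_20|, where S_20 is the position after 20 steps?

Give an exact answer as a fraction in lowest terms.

Answer: 230945/65536

Derivation:
S_20 takes values m ≡ 0 (mod 2) with |m| ≤ 20; P(S_20=m) = C(20,(20+m)/2)/2^20.
Total paths: 2^20 = 1048576
Distribution: P(S=-20)=1/1048576, P(S=-18)=20/1048576, P(S=-16)=190/1048576, P(S=-14)=1140/1048576, P(S=-12)=4845/1048576, P(S=-10)=15504/1048576, P(S=-8)=38760/1048576, P(S=-6)=77520/1048576, P(S=-4)=125970/1048576, P(S=-2)=167960/1048576, P(S=0)=184756/1048576, P(S=2)=167960/1048576, P(S=4)=125970/1048576, P(S=6)=77520/1048576, P(S=8)=38760/1048576, P(S=10)=15504/1048576, P(S=12)=4845/1048576, P(S=14)=1140/1048576, P(S=16)=190/1048576, P(S=18)=20/1048576, P(S=20)=1/1048576
E[|S_20|] = Σ_m |m|·P(S_20=m) = 3695120/1048576 = 230945/65536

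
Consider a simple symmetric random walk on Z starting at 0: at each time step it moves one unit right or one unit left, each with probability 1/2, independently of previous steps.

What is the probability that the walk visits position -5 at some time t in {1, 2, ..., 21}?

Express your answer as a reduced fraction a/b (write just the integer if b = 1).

Answer: 300185/1048576

Derivation:
Count via complement. Let g(t,s) = #length-t paths at position s with S_1..S_t all ≠ -5.
g(t,s) = g(t-1,s-1) + g(t-1,s+1) for s ≠ -5; g(t,-5) = 0.
t=0: g(0,0)=1
t=1: g(1,-1)=1 g(1,1)=1
t=2: g(2,-2)=1 g(2,0)=2 g(2,2)=1
t=3: g(3,-3)=1 g(3,-1)=3 g(3,1)=3 g(3,3)=1
t=4: g(4,-4)=1 g(4,-2)=4 g(4,0)=6 g(4,2)=4 g(4,4)=1
t=5: g(5,-3)=5 g(5,-1)=10 g(5,1)=10 g(5,3)=5 g(5,5)=1
t=6: g(6,-4)=5 g(6,-2)=15 g(6,0)=20 g(6,2)=15 g(6,4)=6 g(6,6)=1
t=7: g(7,-3)=20 g(7,-1)=35 g(7,1)=35 g(7,3)=21 g(7,5)=7 g(7,7)=1
t=8: g(8,-4)=20 g(8,-2)=55 g(8,0)=70 g(8,2)=56 g(8,4)=28 g(8,6)=8 g(8,8)=1
t=9: g(9,-3)=75 g(9,-1)=125 g(9,1)=126 g(9,3)=84 g(9,5)=36 g(9,7)=9 g(9,9)=1
t=10: g(10,-4)=75 g(10,-2)=200 g(10,0)=251 g(10,2)=210 g(10,4)=120 g(10,6)=45 g(10,8)=10 g(10,10)=1
t=11: g(11,-3)=275 g(11,-1)=451 g(11,1)=461 g(11,3)=330 g(11,5)=165 g(11,7)=55 g(11,9)=11 g(11,11)=1
t=12: g(12,-4)=275 g(12,-2)=726 g(12,0)=912 g(12,2)=791 g(12,4)=495 g(12,6)=220 g(12,8)=66 g(12,10)=12 g(12,12)=1
t=13: g(13,-3)=1001 g(13,-1)=1638 g(13,1)=1703 g(13,3)=1286 g(13,5)=715 g(13,7)=286 g(13,9)=78 g(13,11)=13 g(13,13)=1
t=14: g(14,-4)=1001 g(14,-2)=2639 g(14,0)=3341 g(14,2)=2989 g(14,4)=2001 g(14,6)=1001 g(14,8)=364 g(14,10)=91 g(14,12)=14 g(14,14)=1
t=15: g(15,-3)=3640 g(15,-1)=5980 g(15,1)=6330 g(15,3)=4990 g(15,5)=3002 g(15,7)=1365 g(15,9)=455 g(15,11)=105 g(15,13)=15 g(15,15)=1
t=16: g(16,-4)=3640 g(16,-2)=9620 g(16,0)=12310 g(16,2)=11320 g(16,4)=7992 g(16,6)=4367 g(16,8)=1820 g(16,10)=560 g(16,12)=120 g(16,14)=16 g(16,16)=1
t=17: g(17,-3)=13260 g(17,-1)=21930 g(17,1)=23630 g(17,3)=19312 g(17,5)=12359 g(17,7)=6187 g(17,9)=2380 g(17,11)=680 g(17,13)=136 g(17,15)=17 g(17,17)=1
t=18: g(18,-4)=13260 g(18,-2)=35190 g(18,0)=45560 g(18,2)=42942 g(18,4)=31671 g(18,6)=18546 g(18,8)=8567 g(18,10)=3060 g(18,12)=816 g(18,14)=153 g(18,16)=18 g(18,18)=1
t=19: g(19,-3)=48450 g(19,-1)=80750 g(19,1)=88502 g(19,3)=74613 g(19,5)=50217 g(19,7)=27113 g(19,9)=11627 g(19,11)=3876 g(19,13)=969 g(19,15)=171 g(19,17)=19 g(19,19)=1
t=20: g(20,-4)=48450 g(20,-2)=129200 g(20,0)=169252 g(20,2)=163115 g(20,4)=124830 g(20,6)=77330 g(20,8)=38740 g(20,10)=15503 g(20,12)=4845 g(20,14)=1140 g(20,16)=190 g(20,18)=20 g(20,20)=1
t=21: g(21,-3)=177650 g(21,-1)=298452 g(21,1)=332367 g(21,3)=287945 g(21,5)=202160 g(21,7)=116070 g(21,9)=54243 g(21,11)=20348 g(21,13)=5985 g(21,15)=1330 g(21,17)=210 g(21,19)=21 g(21,21)=1
Paths never hitting -5: Σ_s g(21,s) = 1496782
Paths hitting -5: 2^21 - 1496782 = 600370
P = 600370/2097152 = 300185/1048576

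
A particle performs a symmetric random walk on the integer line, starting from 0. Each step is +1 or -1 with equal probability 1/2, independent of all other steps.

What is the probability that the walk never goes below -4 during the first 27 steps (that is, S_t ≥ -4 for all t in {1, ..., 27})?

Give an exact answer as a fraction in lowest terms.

Let f(t,s) = #length-t paths at position s with S_1..S_t all ≥ -4.
f(t,s) = f(t-1,s-1) + f(t-1,s+1) for s ≥ -4; f(t,s) = 0 for s < -4.
t=0: f(0,0)=1
t=1: f(1,-1)=1 f(1,1)=1
t=2: f(2,-2)=1 f(2,0)=2 f(2,2)=1
t=3: f(3,-3)=1 f(3,-1)=3 f(3,1)=3 f(3,3)=1
t=4: f(4,-4)=1 f(4,-2)=4 f(4,0)=6 f(4,2)=4 f(4,4)=1
t=5: f(5,-3)=5 f(5,-1)=10 f(5,1)=10 f(5,3)=5 f(5,5)=1
t=6: f(6,-4)=5 f(6,-2)=15 f(6,0)=20 f(6,2)=15 f(6,4)=6 f(6,6)=1
t=7: f(7,-3)=20 f(7,-1)=35 f(7,1)=35 f(7,3)=21 f(7,5)=7 f(7,7)=1
t=8: f(8,-4)=20 f(8,-2)=55 f(8,0)=70 f(8,2)=56 f(8,4)=28 f(8,6)=8 f(8,8)=1
t=9: f(9,-3)=75 f(9,-1)=125 f(9,1)=126 f(9,3)=84 f(9,5)=36 f(9,7)=9 f(9,9)=1
t=10: f(10,-4)=75 f(10,-2)=200 f(10,0)=251 f(10,2)=210 f(10,4)=120 f(10,6)=45 f(10,8)=10 f(10,10)=1
t=11: f(11,-3)=275 f(11,-1)=451 f(11,1)=461 f(11,3)=330 f(11,5)=165 f(11,7)=55 f(11,9)=11 f(11,11)=1
t=12: f(12,-4)=275 f(12,-2)=726 f(12,0)=912 f(12,2)=791 f(12,4)=495 f(12,6)=220 f(12,8)=66 f(12,10)=12 f(12,12)=1
t=13: f(13,-3)=1001 f(13,-1)=1638 f(13,1)=1703 f(13,3)=1286 f(13,5)=715 f(13,7)=286 f(13,9)=78 f(13,11)=13 f(13,13)=1
t=14: f(14,-4)=1001 f(14,-2)=2639 f(14,0)=3341 f(14,2)=2989 f(14,4)=2001 f(14,6)=1001 f(14,8)=364 f(14,10)=91 f(14,12)=14 f(14,14)=1
t=15: f(15,-3)=3640 f(15,-1)=5980 f(15,1)=6330 f(15,3)=4990 f(15,5)=3002 f(15,7)=1365 f(15,9)=455 f(15,11)=105 f(15,13)=15 f(15,15)=1
t=16: f(16,-4)=3640 f(16,-2)=9620 f(16,0)=12310 f(16,2)=11320 f(16,4)=7992 f(16,6)=4367 f(16,8)=1820 f(16,10)=560 f(16,12)=120 f(16,14)=16 f(16,16)=1
t=17: f(17,-3)=13260 f(17,-1)=21930 f(17,1)=23630 f(17,3)=19312 f(17,5)=12359 f(17,7)=6187 f(17,9)=2380 f(17,11)=680 f(17,13)=136 f(17,15)=17 f(17,17)=1
t=18: f(18,-4)=13260 f(18,-2)=35190 f(18,0)=45560 f(18,2)=42942 f(18,4)=31671 f(18,6)=18546 f(18,8)=8567 f(18,10)=3060 f(18,12)=816 f(18,14)=153 f(18,16)=18 f(18,18)=1
t=19: f(19,-3)=48450 f(19,-1)=80750 f(19,1)=88502 f(19,3)=74613 f(19,5)=50217 f(19,7)=27113 f(19,9)=11627 f(19,11)=3876 f(19,13)=969 f(19,15)=171 f(19,17)=19 f(19,19)=1
t=20: f(20,-4)=48450 f(20,-2)=129200 f(20,0)=169252 f(20,2)=163115 f(20,4)=124830 f(20,6)=77330 f(20,8)=38740 f(20,10)=15503 f(20,12)=4845 f(20,14)=1140 f(20,16)=190 f(20,18)=20 f(20,20)=1
t=21: f(21,-3)=177650 f(21,-1)=298452 f(21,1)=332367 f(21,3)=287945 f(21,5)=202160 f(21,7)=116070 f(21,9)=54243 f(21,11)=20348 f(21,13)=5985 f(21,15)=1330 f(21,17)=210 f(21,19)=21 f(21,21)=1
t=22: f(22,-4)=177650 f(22,-2)=476102 f(22,0)=630819 f(22,2)=620312 f(22,4)=490105 f(22,6)=318230 f(22,8)=170313 f(22,10)=74591 f(22,12)=26333 f(22,14)=7315 f(22,16)=1540 f(22,18)=231 f(22,20)=22 f(22,22)=1
t=23: f(23,-3)=653752 f(23,-1)=1106921 f(23,1)=1251131 f(23,3)=1110417 f(23,5)=808335 f(23,7)=488543 f(23,9)=244904 f(23,11)=100924 f(23,13)=33648 f(23,15)=8855 f(23,17)=1771 f(23,19)=253 f(23,21)=23 f(23,23)=1
t=24: f(24,-4)=653752 f(24,-2)=1760673 f(24,0)=2358052 f(24,2)=2361548 f(24,4)=1918752 f(24,6)=1296878 f(24,8)=733447 f(24,10)=345828 f(24,12)=134572 f(24,14)=42503 f(24,16)=10626 f(24,18)=2024 f(24,20)=276 f(24,22)=24 f(24,24)=1
t=25: f(25,-3)=2414425 f(25,-1)=4118725 f(25,1)=4719600 f(25,3)=4280300 f(25,5)=3215630 f(25,7)=2030325 f(25,9)=1079275 f(25,11)=480400 f(25,13)=177075 f(25,15)=53129 f(25,17)=12650 f(25,19)=2300 f(25,21)=300 f(25,23)=25 f(25,25)=1
t=26: f(26,-4)=2414425 f(26,-2)=6533150 f(26,0)=8838325 f(26,2)=8999900 f(26,4)=7495930 f(26,6)=5245955 f(26,8)=3109600 f(26,10)=1559675 f(26,12)=657475 f(26,14)=230204 f(26,16)=65779 f(26,18)=14950 f(26,20)=2600 f(26,22)=325 f(26,24)=26 f(26,26)=1
t=27: f(27,-3)=8947575 f(27,-1)=15371475 f(27,1)=17838225 f(27,3)=16495830 f(27,5)=12741885 f(27,7)=8355555 f(27,9)=4669275 f(27,11)=2217150 f(27,13)=887679 f(27,15)=295983 f(27,17)=80729 f(27,19)=17550 f(27,21)=2925 f(27,23)=351 f(27,25)=27 f(27,27)=1
Σ_s f(27,s) = 87922215
P = 87922215/134217728 = 87922215/134217728

Answer: 87922215/134217728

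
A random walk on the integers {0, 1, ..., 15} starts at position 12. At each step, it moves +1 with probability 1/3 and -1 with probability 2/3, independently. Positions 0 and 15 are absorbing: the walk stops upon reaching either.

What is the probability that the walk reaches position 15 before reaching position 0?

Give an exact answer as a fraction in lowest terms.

Biased walk: p = 1/3, q = 2/3, r = q/p = 2
Gambler's ruin: P(hit 15 before 0 | start at 12) = (1 - r^a)/(1 - r^N)
r^12 = 4096; r^15 = 32768
P = (1 - 4096) / (1 - 32768) = -4095 / -32767 = 585/4681

Answer: 585/4681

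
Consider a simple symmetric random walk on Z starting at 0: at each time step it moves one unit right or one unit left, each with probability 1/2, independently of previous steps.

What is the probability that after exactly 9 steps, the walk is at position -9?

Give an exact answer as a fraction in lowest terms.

Answer: 1/512

Derivation:
To reach position -9 after 9 steps: need 0 steps of +1 and 9 of -1.
Favorable paths: C(9,0) = 1
Total paths: 2^9 = 512
P = 1/512 = 1/512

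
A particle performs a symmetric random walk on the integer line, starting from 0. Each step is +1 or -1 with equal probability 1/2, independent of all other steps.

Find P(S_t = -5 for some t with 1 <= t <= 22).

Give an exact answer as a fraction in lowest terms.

Count via complement. Let g(t,s) = #length-t paths at position s with S_1..S_t all ≠ -5.
g(t,s) = g(t-1,s-1) + g(t-1,s+1) for s ≠ -5; g(t,-5) = 0.
t=0: g(0,0)=1
t=1: g(1,-1)=1 g(1,1)=1
t=2: g(2,-2)=1 g(2,0)=2 g(2,2)=1
t=3: g(3,-3)=1 g(3,-1)=3 g(3,1)=3 g(3,3)=1
t=4: g(4,-4)=1 g(4,-2)=4 g(4,0)=6 g(4,2)=4 g(4,4)=1
t=5: g(5,-3)=5 g(5,-1)=10 g(5,1)=10 g(5,3)=5 g(5,5)=1
t=6: g(6,-4)=5 g(6,-2)=15 g(6,0)=20 g(6,2)=15 g(6,4)=6 g(6,6)=1
t=7: g(7,-3)=20 g(7,-1)=35 g(7,1)=35 g(7,3)=21 g(7,5)=7 g(7,7)=1
t=8: g(8,-4)=20 g(8,-2)=55 g(8,0)=70 g(8,2)=56 g(8,4)=28 g(8,6)=8 g(8,8)=1
t=9: g(9,-3)=75 g(9,-1)=125 g(9,1)=126 g(9,3)=84 g(9,5)=36 g(9,7)=9 g(9,9)=1
t=10: g(10,-4)=75 g(10,-2)=200 g(10,0)=251 g(10,2)=210 g(10,4)=120 g(10,6)=45 g(10,8)=10 g(10,10)=1
t=11: g(11,-3)=275 g(11,-1)=451 g(11,1)=461 g(11,3)=330 g(11,5)=165 g(11,7)=55 g(11,9)=11 g(11,11)=1
t=12: g(12,-4)=275 g(12,-2)=726 g(12,0)=912 g(12,2)=791 g(12,4)=495 g(12,6)=220 g(12,8)=66 g(12,10)=12 g(12,12)=1
t=13: g(13,-3)=1001 g(13,-1)=1638 g(13,1)=1703 g(13,3)=1286 g(13,5)=715 g(13,7)=286 g(13,9)=78 g(13,11)=13 g(13,13)=1
t=14: g(14,-4)=1001 g(14,-2)=2639 g(14,0)=3341 g(14,2)=2989 g(14,4)=2001 g(14,6)=1001 g(14,8)=364 g(14,10)=91 g(14,12)=14 g(14,14)=1
t=15: g(15,-3)=3640 g(15,-1)=5980 g(15,1)=6330 g(15,3)=4990 g(15,5)=3002 g(15,7)=1365 g(15,9)=455 g(15,11)=105 g(15,13)=15 g(15,15)=1
t=16: g(16,-4)=3640 g(16,-2)=9620 g(16,0)=12310 g(16,2)=11320 g(16,4)=7992 g(16,6)=4367 g(16,8)=1820 g(16,10)=560 g(16,12)=120 g(16,14)=16 g(16,16)=1
t=17: g(17,-3)=13260 g(17,-1)=21930 g(17,1)=23630 g(17,3)=19312 g(17,5)=12359 g(17,7)=6187 g(17,9)=2380 g(17,11)=680 g(17,13)=136 g(17,15)=17 g(17,17)=1
t=18: g(18,-4)=13260 g(18,-2)=35190 g(18,0)=45560 g(18,2)=42942 g(18,4)=31671 g(18,6)=18546 g(18,8)=8567 g(18,10)=3060 g(18,12)=816 g(18,14)=153 g(18,16)=18 g(18,18)=1
t=19: g(19,-3)=48450 g(19,-1)=80750 g(19,1)=88502 g(19,3)=74613 g(19,5)=50217 g(19,7)=27113 g(19,9)=11627 g(19,11)=3876 g(19,13)=969 g(19,15)=171 g(19,17)=19 g(19,19)=1
t=20: g(20,-4)=48450 g(20,-2)=129200 g(20,0)=169252 g(20,2)=163115 g(20,4)=124830 g(20,6)=77330 g(20,8)=38740 g(20,10)=15503 g(20,12)=4845 g(20,14)=1140 g(20,16)=190 g(20,18)=20 g(20,20)=1
t=21: g(21,-3)=177650 g(21,-1)=298452 g(21,1)=332367 g(21,3)=287945 g(21,5)=202160 g(21,7)=116070 g(21,9)=54243 g(21,11)=20348 g(21,13)=5985 g(21,15)=1330 g(21,17)=210 g(21,19)=21 g(21,21)=1
t=22: g(22,-4)=177650 g(22,-2)=476102 g(22,0)=630819 g(22,2)=620312 g(22,4)=490105 g(22,6)=318230 g(22,8)=170313 g(22,10)=74591 g(22,12)=26333 g(22,14)=7315 g(22,16)=1540 g(22,18)=231 g(22,20)=22 g(22,22)=1
Paths never hitting -5: Σ_s g(22,s) = 2993564
Paths hitting -5: 2^22 - 2993564 = 1200740
P = 1200740/4194304 = 300185/1048576

Answer: 300185/1048576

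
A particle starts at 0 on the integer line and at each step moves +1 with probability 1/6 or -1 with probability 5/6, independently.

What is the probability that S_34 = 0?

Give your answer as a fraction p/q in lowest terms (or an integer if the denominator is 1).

To be at 0 after 34 steps: need exactly 17 steps of +1 and 17 of -1.
Number of such sequences: C(34,17) = 2333606220
Each has probability (1/6)^17 · (5/6)^17 = 762939453125/286511799958070431838109696
P = 2333606220 · 762939453125/286511799958070431838109696 = 16485187530517578125/2652887036648800294797312

Answer: 16485187530517578125/2652887036648800294797312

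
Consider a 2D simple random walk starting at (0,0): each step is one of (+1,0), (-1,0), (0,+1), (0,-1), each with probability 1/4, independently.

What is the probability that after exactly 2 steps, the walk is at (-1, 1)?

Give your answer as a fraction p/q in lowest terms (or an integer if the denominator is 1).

Answer: 1/8

Derivation:
Let h be the number of horizontal steps (so 2-h are vertical). To end at (-1,1) need (h-1)/2 right-steps and ((2-h)+1)/2 up-steps.
Sum over h with 1 ≤ h ≤ 1, h ≡ 1 (mod 2), 2-h ≡ 1 (mod 2):
h=1: C(2,1)·C(1,0)·C(1,1) = 2·1·1 = 2
Total favorable: 2
Total paths: 4^2 = 16
P = 2/16 = 1/8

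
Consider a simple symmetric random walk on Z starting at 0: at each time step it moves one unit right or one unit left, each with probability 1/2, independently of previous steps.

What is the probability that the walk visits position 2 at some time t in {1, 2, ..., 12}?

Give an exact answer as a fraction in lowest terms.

Count via complement. Let g(t,s) = #length-t paths at position s with S_1..S_t all ≠ 2.
g(t,s) = g(t-1,s-1) + g(t-1,s+1) for s ≠ 2; g(t,2) = 0.
t=0: g(0,0)=1
t=1: g(1,-1)=1 g(1,1)=1
t=2: g(2,-2)=1 g(2,0)=2
t=3: g(3,-3)=1 g(3,-1)=3 g(3,1)=2
t=4: g(4,-4)=1 g(4,-2)=4 g(4,0)=5
t=5: g(5,-5)=1 g(5,-3)=5 g(5,-1)=9 g(5,1)=5
t=6: g(6,-6)=1 g(6,-4)=6 g(6,-2)=14 g(6,0)=14
t=7: g(7,-7)=1 g(7,-5)=7 g(7,-3)=20 g(7,-1)=28 g(7,1)=14
t=8: g(8,-8)=1 g(8,-6)=8 g(8,-4)=27 g(8,-2)=48 g(8,0)=42
t=9: g(9,-9)=1 g(9,-7)=9 g(9,-5)=35 g(9,-3)=75 g(9,-1)=90 g(9,1)=42
t=10: g(10,-10)=1 g(10,-8)=10 g(10,-6)=44 g(10,-4)=110 g(10,-2)=165 g(10,0)=132
t=11: g(11,-11)=1 g(11,-9)=11 g(11,-7)=54 g(11,-5)=154 g(11,-3)=275 g(11,-1)=297 g(11,1)=132
t=12: g(12,-12)=1 g(12,-10)=12 g(12,-8)=65 g(12,-6)=208 g(12,-4)=429 g(12,-2)=572 g(12,0)=429
Paths never hitting 2: Σ_s g(12,s) = 1716
Paths hitting 2: 2^12 - 1716 = 2380
P = 2380/4096 = 595/1024

Answer: 595/1024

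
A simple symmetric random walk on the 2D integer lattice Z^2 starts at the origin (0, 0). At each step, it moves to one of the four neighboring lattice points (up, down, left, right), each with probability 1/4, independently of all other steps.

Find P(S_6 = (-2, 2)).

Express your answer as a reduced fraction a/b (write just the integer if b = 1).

Let h be the number of horizontal steps (so 6-h are vertical). To end at (-2,2) need (h-2)/2 right-steps and ((6-h)+2)/2 up-steps.
Sum over h with 2 ≤ h ≤ 4, h ≡ 0 (mod 2), 6-h ≡ 0 (mod 2):
h=2: C(6,2)·C(2,0)·C(4,3) = 15·1·4 = 60
h=4: C(6,4)·C(4,1)·C(2,2) = 15·4·1 = 60
Total favorable: 120
Total paths: 4^6 = 4096
P = 120/4096 = 15/512

Answer: 15/512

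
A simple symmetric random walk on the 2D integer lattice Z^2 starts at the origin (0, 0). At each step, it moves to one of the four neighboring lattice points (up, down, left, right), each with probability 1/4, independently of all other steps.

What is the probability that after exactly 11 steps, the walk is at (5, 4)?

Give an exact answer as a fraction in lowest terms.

Answer: 2541/2097152

Derivation:
Let h be the number of horizontal steps (so 11-h are vertical). To end at (5,4) need (h+5)/2 right-steps and ((11-h)+4)/2 up-steps.
Sum over h with 5 ≤ h ≤ 7, h ≡ 1 (mod 2), 11-h ≡ 0 (mod 2):
h=5: C(11,5)·C(5,5)·C(6,5) = 462·1·6 = 2772
h=7: C(11,7)·C(7,6)·C(4,4) = 330·7·1 = 2310
Total favorable: 5082
Total paths: 4^11 = 4194304
P = 5082/4194304 = 2541/2097152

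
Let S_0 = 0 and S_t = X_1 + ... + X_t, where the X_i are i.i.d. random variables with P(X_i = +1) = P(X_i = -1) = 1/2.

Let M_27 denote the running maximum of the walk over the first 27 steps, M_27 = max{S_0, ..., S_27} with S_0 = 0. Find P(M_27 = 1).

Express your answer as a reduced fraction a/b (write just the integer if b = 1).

Let M_27 = max(S_0,...,S_27). Use the reflection principle: for j ≥ 1, #{paths with M_27 ≥ j} = #{S_27 ≥ j} + #{S_27 ≥ j+1}.
By reflection, #{M_27 ≥ 1} = #{S_27 ≥ 1} + #{S_27 ≥ 2} = 67108864 + 47050564 = 114159428.
#{M_27 ≥ 2} = #{S_27 ≥ 2} + #{S_27 ≥ 3} = 47050564 + 47050564 = 94101128.
#{M_27 = 1} = 114159428 - 94101128 = 20058300.
P(M_27 = 1) = 20058300/134217728 = 5014575/33554432

Answer: 5014575/33554432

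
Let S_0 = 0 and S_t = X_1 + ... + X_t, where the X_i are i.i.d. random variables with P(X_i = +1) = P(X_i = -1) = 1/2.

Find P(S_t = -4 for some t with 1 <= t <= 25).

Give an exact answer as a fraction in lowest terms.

Count via complement. Let g(t,s) = #length-t paths at position s with S_1..S_t all ≠ -4.
g(t,s) = g(t-1,s-1) + g(t-1,s+1) for s ≠ -4; g(t,-4) = 0.
t=0: g(0,0)=1
t=1: g(1,-1)=1 g(1,1)=1
t=2: g(2,-2)=1 g(2,0)=2 g(2,2)=1
t=3: g(3,-3)=1 g(3,-1)=3 g(3,1)=3 g(3,3)=1
t=4: g(4,-2)=4 g(4,0)=6 g(4,2)=4 g(4,4)=1
t=5: g(5,-3)=4 g(5,-1)=10 g(5,1)=10 g(5,3)=5 g(5,5)=1
t=6: g(6,-2)=14 g(6,0)=20 g(6,2)=15 g(6,4)=6 g(6,6)=1
t=7: g(7,-3)=14 g(7,-1)=34 g(7,1)=35 g(7,3)=21 g(7,5)=7 g(7,7)=1
t=8: g(8,-2)=48 g(8,0)=69 g(8,2)=56 g(8,4)=28 g(8,6)=8 g(8,8)=1
t=9: g(9,-3)=48 g(9,-1)=117 g(9,1)=125 g(9,3)=84 g(9,5)=36 g(9,7)=9 g(9,9)=1
t=10: g(10,-2)=165 g(10,0)=242 g(10,2)=209 g(10,4)=120 g(10,6)=45 g(10,8)=10 g(10,10)=1
t=11: g(11,-3)=165 g(11,-1)=407 g(11,1)=451 g(11,3)=329 g(11,5)=165 g(11,7)=55 g(11,9)=11 g(11,11)=1
t=12: g(12,-2)=572 g(12,0)=858 g(12,2)=780 g(12,4)=494 g(12,6)=220 g(12,8)=66 g(12,10)=12 g(12,12)=1
t=13: g(13,-3)=572 g(13,-1)=1430 g(13,1)=1638 g(13,3)=1274 g(13,5)=714 g(13,7)=286 g(13,9)=78 g(13,11)=13 g(13,13)=1
t=14: g(14,-2)=2002 g(14,0)=3068 g(14,2)=2912 g(14,4)=1988 g(14,6)=1000 g(14,8)=364 g(14,10)=91 g(14,12)=14 g(14,14)=1
t=15: g(15,-3)=2002 g(15,-1)=5070 g(15,1)=5980 g(15,3)=4900 g(15,5)=2988 g(15,7)=1364 g(15,9)=455 g(15,11)=105 g(15,13)=15 g(15,15)=1
t=16: g(16,-2)=7072 g(16,0)=11050 g(16,2)=10880 g(16,4)=7888 g(16,6)=4352 g(16,8)=1819 g(16,10)=560 g(16,12)=120 g(16,14)=16 g(16,16)=1
t=17: g(17,-3)=7072 g(17,-1)=18122 g(17,1)=21930 g(17,3)=18768 g(17,5)=12240 g(17,7)=6171 g(17,9)=2379 g(17,11)=680 g(17,13)=136 g(17,15)=17 g(17,17)=1
t=18: g(18,-2)=25194 g(18,0)=40052 g(18,2)=40698 g(18,4)=31008 g(18,6)=18411 g(18,8)=8550 g(18,10)=3059 g(18,12)=816 g(18,14)=153 g(18,16)=18 g(18,18)=1
t=19: g(19,-3)=25194 g(19,-1)=65246 g(19,1)=80750 g(19,3)=71706 g(19,5)=49419 g(19,7)=26961 g(19,9)=11609 g(19,11)=3875 g(19,13)=969 g(19,15)=171 g(19,17)=19 g(19,19)=1
t=20: g(20,-2)=90440 g(20,0)=145996 g(20,2)=152456 g(20,4)=121125 g(20,6)=76380 g(20,8)=38570 g(20,10)=15484 g(20,12)=4844 g(20,14)=1140 g(20,16)=190 g(20,18)=20 g(20,20)=1
t=21: g(21,-3)=90440 g(21,-1)=236436 g(21,1)=298452 g(21,3)=273581 g(21,5)=197505 g(21,7)=114950 g(21,9)=54054 g(21,11)=20328 g(21,13)=5984 g(21,15)=1330 g(21,17)=210 g(21,19)=21 g(21,21)=1
t=22: g(22,-2)=326876 g(22,0)=534888 g(22,2)=572033 g(22,4)=471086 g(22,6)=312455 g(22,8)=169004 g(22,10)=74382 g(22,12)=26312 g(22,14)=7314 g(22,16)=1540 g(22,18)=231 g(22,20)=22 g(22,22)=1
t=23: g(23,-3)=326876 g(23,-1)=861764 g(23,1)=1106921 g(23,3)=1043119 g(23,5)=783541 g(23,7)=481459 g(23,9)=243386 g(23,11)=100694 g(23,13)=33626 g(23,15)=8854 g(23,17)=1771 g(23,19)=253 g(23,21)=23 g(23,23)=1
t=24: g(24,-2)=1188640 g(24,0)=1968685 g(24,2)=2150040 g(24,4)=1826660 g(24,6)=1265000 g(24,8)=724845 g(24,10)=344080 g(24,12)=134320 g(24,14)=42480 g(24,16)=10625 g(24,18)=2024 g(24,20)=276 g(24,22)=24 g(24,24)=1
t=25: g(25,-3)=1188640 g(25,-1)=3157325 g(25,1)=4118725 g(25,3)=3976700 g(25,5)=3091660 g(25,7)=1989845 g(25,9)=1068925 g(25,11)=478400 g(25,13)=176800 g(25,15)=53105 g(25,17)=12649 g(25,19)=2300 g(25,21)=300 g(25,23)=25 g(25,25)=1
Paths never hitting -4: Σ_s g(25,s) = 19315400
Paths hitting -4: 2^25 - 19315400 = 14239032
P = 14239032/33554432 = 1779879/4194304

Answer: 1779879/4194304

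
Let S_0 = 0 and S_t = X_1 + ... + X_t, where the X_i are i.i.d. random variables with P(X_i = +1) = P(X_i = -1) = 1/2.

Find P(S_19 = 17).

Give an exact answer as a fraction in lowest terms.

Answer: 19/524288

Derivation:
To reach position 17 after 19 steps: need 18 steps of +1 and 1 of -1.
Favorable paths: C(19,18) = 19
Total paths: 2^19 = 524288
P = 19/524288 = 19/524288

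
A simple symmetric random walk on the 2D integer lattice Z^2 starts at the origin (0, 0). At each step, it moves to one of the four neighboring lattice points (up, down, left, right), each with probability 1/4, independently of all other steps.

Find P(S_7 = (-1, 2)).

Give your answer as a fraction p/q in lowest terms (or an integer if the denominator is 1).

Answer: 735/16384

Derivation:
Let h be the number of horizontal steps (so 7-h are vertical). To end at (-1,2) need (h-1)/2 right-steps and ((7-h)+2)/2 up-steps.
Sum over h with 1 ≤ h ≤ 5, h ≡ 1 (mod 2), 7-h ≡ 0 (mod 2):
h=1: C(7,1)·C(1,0)·C(6,4) = 7·1·15 = 105
h=3: C(7,3)·C(3,1)·C(4,3) = 35·3·4 = 420
h=5: C(7,5)·C(5,2)·C(2,2) = 21·10·1 = 210
Total favorable: 735
Total paths: 4^7 = 16384
P = 735/16384 = 735/16384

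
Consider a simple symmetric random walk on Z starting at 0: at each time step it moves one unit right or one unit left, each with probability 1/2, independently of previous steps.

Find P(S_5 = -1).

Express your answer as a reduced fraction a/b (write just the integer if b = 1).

To reach position -1 after 5 steps: need 2 steps of +1 and 3 of -1.
Favorable paths: C(5,2) = 10
Total paths: 2^5 = 32
P = 10/32 = 5/16

Answer: 5/16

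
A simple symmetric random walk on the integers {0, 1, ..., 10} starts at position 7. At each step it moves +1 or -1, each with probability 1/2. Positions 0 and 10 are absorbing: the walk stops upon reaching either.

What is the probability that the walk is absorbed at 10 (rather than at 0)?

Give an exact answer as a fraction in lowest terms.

Symmetric walk (p = 1/2): the harmonic-function argument gives P(hit 10 before 0 | start at 7) = a/N.
P = 7/10 = 7/10

Answer: 7/10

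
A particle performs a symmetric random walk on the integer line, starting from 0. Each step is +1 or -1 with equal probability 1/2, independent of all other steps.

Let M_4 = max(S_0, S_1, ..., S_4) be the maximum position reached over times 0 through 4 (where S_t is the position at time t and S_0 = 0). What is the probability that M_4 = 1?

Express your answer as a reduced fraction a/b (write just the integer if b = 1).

Answer: 1/4

Derivation:
Let M_4 = max(S_0,...,S_4). Use the reflection principle: for j ≥ 1, #{paths with M_4 ≥ j} = #{S_4 ≥ j} + #{S_4 ≥ j+1}.
By reflection, #{M_4 ≥ 1} = #{S_4 ≥ 1} + #{S_4 ≥ 2} = 5 + 5 = 10.
#{M_4 ≥ 2} = #{S_4 ≥ 2} + #{S_4 ≥ 3} = 5 + 1 = 6.
#{M_4 = 1} = 10 - 6 = 4.
P(M_4 = 1) = 4/16 = 1/4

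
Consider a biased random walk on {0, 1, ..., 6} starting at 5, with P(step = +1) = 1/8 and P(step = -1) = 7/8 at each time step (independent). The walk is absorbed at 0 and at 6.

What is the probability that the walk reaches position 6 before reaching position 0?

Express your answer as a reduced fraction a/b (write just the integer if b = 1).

Biased walk: p = 1/8, q = 7/8, r = q/p = 7
Gambler's ruin: P(hit 6 before 0 | start at 5) = (1 - r^a)/(1 - r^N)
r^5 = 16807; r^6 = 117649
P = (1 - 16807) / (1 - 117649) = -16806 / -117648 = 2801/19608

Answer: 2801/19608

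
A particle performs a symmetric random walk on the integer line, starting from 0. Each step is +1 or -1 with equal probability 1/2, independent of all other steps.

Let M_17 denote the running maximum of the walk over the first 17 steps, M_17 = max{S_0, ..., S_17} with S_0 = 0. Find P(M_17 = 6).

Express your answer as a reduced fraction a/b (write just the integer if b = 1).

Let M_17 = max(S_0,...,S_17). Use the reflection principle: for j ≥ 1, #{paths with M_17 ≥ j} = #{S_17 ≥ j} + #{S_17 ≥ j+1}.
By reflection, #{M_17 ≥ 6} = #{S_17 ≥ 6} + #{S_17 ≥ 7} = 9402 + 9402 = 18804.
#{M_17 ≥ 7} = #{S_17 ≥ 7} + #{S_17 ≥ 8} = 9402 + 3214 = 12616.
#{M_17 = 6} = 18804 - 12616 = 6188.
P(M_17 = 6) = 6188/131072 = 1547/32768

Answer: 1547/32768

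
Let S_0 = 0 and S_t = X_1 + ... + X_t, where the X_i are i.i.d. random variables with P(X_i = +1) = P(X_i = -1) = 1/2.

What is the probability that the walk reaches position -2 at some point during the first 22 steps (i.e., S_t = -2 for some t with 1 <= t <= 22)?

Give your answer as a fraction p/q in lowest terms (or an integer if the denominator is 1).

Answer: 1421113/2097152

Derivation:
Count via complement. Let g(t,s) = #length-t paths at position s with S_1..S_t all ≠ -2.
g(t,s) = g(t-1,s-1) + g(t-1,s+1) for s ≠ -2; g(t,-2) = 0.
t=0: g(0,0)=1
t=1: g(1,-1)=1 g(1,1)=1
t=2: g(2,0)=2 g(2,2)=1
t=3: g(3,-1)=2 g(3,1)=3 g(3,3)=1
t=4: g(4,0)=5 g(4,2)=4 g(4,4)=1
t=5: g(5,-1)=5 g(5,1)=9 g(5,3)=5 g(5,5)=1
t=6: g(6,0)=14 g(6,2)=14 g(6,4)=6 g(6,6)=1
t=7: g(7,-1)=14 g(7,1)=28 g(7,3)=20 g(7,5)=7 g(7,7)=1
t=8: g(8,0)=42 g(8,2)=48 g(8,4)=27 g(8,6)=8 g(8,8)=1
t=9: g(9,-1)=42 g(9,1)=90 g(9,3)=75 g(9,5)=35 g(9,7)=9 g(9,9)=1
t=10: g(10,0)=132 g(10,2)=165 g(10,4)=110 g(10,6)=44 g(10,8)=10 g(10,10)=1
t=11: g(11,-1)=132 g(11,1)=297 g(11,3)=275 g(11,5)=154 g(11,7)=54 g(11,9)=11 g(11,11)=1
t=12: g(12,0)=429 g(12,2)=572 g(12,4)=429 g(12,6)=208 g(12,8)=65 g(12,10)=12 g(12,12)=1
t=13: g(13,-1)=429 g(13,1)=1001 g(13,3)=1001 g(13,5)=637 g(13,7)=273 g(13,9)=77 g(13,11)=13 g(13,13)=1
t=14: g(14,0)=1430 g(14,2)=2002 g(14,4)=1638 g(14,6)=910 g(14,8)=350 g(14,10)=90 g(14,12)=14 g(14,14)=1
t=15: g(15,-1)=1430 g(15,1)=3432 g(15,3)=3640 g(15,5)=2548 g(15,7)=1260 g(15,9)=440 g(15,11)=104 g(15,13)=15 g(15,15)=1
t=16: g(16,0)=4862 g(16,2)=7072 g(16,4)=6188 g(16,6)=3808 g(16,8)=1700 g(16,10)=544 g(16,12)=119 g(16,14)=16 g(16,16)=1
t=17: g(17,-1)=4862 g(17,1)=11934 g(17,3)=13260 g(17,5)=9996 g(17,7)=5508 g(17,9)=2244 g(17,11)=663 g(17,13)=135 g(17,15)=17 g(17,17)=1
t=18: g(18,0)=16796 g(18,2)=25194 g(18,4)=23256 g(18,6)=15504 g(18,8)=7752 g(18,10)=2907 g(18,12)=798 g(18,14)=152 g(18,16)=18 g(18,18)=1
t=19: g(19,-1)=16796 g(19,1)=41990 g(19,3)=48450 g(19,5)=38760 g(19,7)=23256 g(19,9)=10659 g(19,11)=3705 g(19,13)=950 g(19,15)=170 g(19,17)=19 g(19,19)=1
t=20: g(20,0)=58786 g(20,2)=90440 g(20,4)=87210 g(20,6)=62016 g(20,8)=33915 g(20,10)=14364 g(20,12)=4655 g(20,14)=1120 g(20,16)=189 g(20,18)=20 g(20,20)=1
t=21: g(21,-1)=58786 g(21,1)=149226 g(21,3)=177650 g(21,5)=149226 g(21,7)=95931 g(21,9)=48279 g(21,11)=19019 g(21,13)=5775 g(21,15)=1309 g(21,17)=209 g(21,19)=21 g(21,21)=1
t=22: g(22,0)=208012 g(22,2)=326876 g(22,4)=326876 g(22,6)=245157 g(22,8)=144210 g(22,10)=67298 g(22,12)=24794 g(22,14)=7084 g(22,16)=1518 g(22,18)=230 g(22,20)=22 g(22,22)=1
Paths never hitting -2: Σ_s g(22,s) = 1352078
Paths hitting -2: 2^22 - 1352078 = 2842226
P = 2842226/4194304 = 1421113/2097152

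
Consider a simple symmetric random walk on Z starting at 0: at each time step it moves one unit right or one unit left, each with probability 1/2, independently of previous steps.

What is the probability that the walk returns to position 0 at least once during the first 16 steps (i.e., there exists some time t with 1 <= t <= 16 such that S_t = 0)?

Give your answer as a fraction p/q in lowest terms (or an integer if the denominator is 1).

Count via complement. Let g(t,s) = #length-t paths at position s with S_1..S_t all ≠ 0.
g(t,s) = g(t-1,s-1) + g(t-1,s+1) for s ≠ 0; g(t,0) = 0.
t=0: g(0,0)=1
t=1: g(1,-1)=1 g(1,1)=1
t=2: g(2,-2)=1 g(2,2)=1
t=3: g(3,-3)=1 g(3,-1)=1 g(3,1)=1 g(3,3)=1
t=4: g(4,-4)=1 g(4,-2)=2 g(4,2)=2 g(4,4)=1
t=5: g(5,-5)=1 g(5,-3)=3 g(5,-1)=2 g(5,1)=2 g(5,3)=3 g(5,5)=1
t=6: g(6,-6)=1 g(6,-4)=4 g(6,-2)=5 g(6,2)=5 g(6,4)=4 g(6,6)=1
t=7: g(7,-7)=1 g(7,-5)=5 g(7,-3)=9 g(7,-1)=5 g(7,1)=5 g(7,3)=9 g(7,5)=5 g(7,7)=1
t=8: g(8,-8)=1 g(8,-6)=6 g(8,-4)=14 g(8,-2)=14 g(8,2)=14 g(8,4)=14 g(8,6)=6 g(8,8)=1
t=9: g(9,-9)=1 g(9,-7)=7 g(9,-5)=20 g(9,-3)=28 g(9,-1)=14 g(9,1)=14 g(9,3)=28 g(9,5)=20 g(9,7)=7 g(9,9)=1
t=10: g(10,-10)=1 g(10,-8)=8 g(10,-6)=27 g(10,-4)=48 g(10,-2)=42 g(10,2)=42 g(10,4)=48 g(10,6)=27 g(10,8)=8 g(10,10)=1
t=11: g(11,-11)=1 g(11,-9)=9 g(11,-7)=35 g(11,-5)=75 g(11,-3)=90 g(11,-1)=42 g(11,1)=42 g(11,3)=90 g(11,5)=75 g(11,7)=35 g(11,9)=9 g(11,11)=1
t=12: g(12,-12)=1 g(12,-10)=10 g(12,-8)=44 g(12,-6)=110 g(12,-4)=165 g(12,-2)=132 g(12,2)=132 g(12,4)=165 g(12,6)=110 g(12,8)=44 g(12,10)=10 g(12,12)=1
t=13: g(13,-13)=1 g(13,-11)=11 g(13,-9)=54 g(13,-7)=154 g(13,-5)=275 g(13,-3)=297 g(13,-1)=132 g(13,1)=132 g(13,3)=297 g(13,5)=275 g(13,7)=154 g(13,9)=54 g(13,11)=11 g(13,13)=1
t=14: g(14,-14)=1 g(14,-12)=12 g(14,-10)=65 g(14,-8)=208 g(14,-6)=429 g(14,-4)=572 g(14,-2)=429 g(14,2)=429 g(14,4)=572 g(14,6)=429 g(14,8)=208 g(14,10)=65 g(14,12)=12 g(14,14)=1
t=15: g(15,-15)=1 g(15,-13)=13 g(15,-11)=77 g(15,-9)=273 g(15,-7)=637 g(15,-5)=1001 g(15,-3)=1001 g(15,-1)=429 g(15,1)=429 g(15,3)=1001 g(15,5)=1001 g(15,7)=637 g(15,9)=273 g(15,11)=77 g(15,13)=13 g(15,15)=1
t=16: g(16,-16)=1 g(16,-14)=14 g(16,-12)=90 g(16,-10)=350 g(16,-8)=910 g(16,-6)=1638 g(16,-4)=2002 g(16,-2)=1430 g(16,2)=1430 g(16,4)=2002 g(16,6)=1638 g(16,8)=910 g(16,10)=350 g(16,12)=90 g(16,14)=14 g(16,16)=1
Paths never hitting 0: Σ_s g(16,s) = 12870
Paths hitting 0: 2^16 - 12870 = 52666
P = 52666/65536 = 26333/32768

Answer: 26333/32768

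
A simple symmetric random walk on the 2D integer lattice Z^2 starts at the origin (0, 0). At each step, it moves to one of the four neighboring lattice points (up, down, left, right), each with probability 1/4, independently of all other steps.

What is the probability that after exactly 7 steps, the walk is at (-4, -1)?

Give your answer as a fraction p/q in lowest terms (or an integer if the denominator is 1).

Let h be the number of horizontal steps (so 7-h are vertical). To end at (-4,-1) need (h-4)/2 right-steps and ((7-h)-1)/2 up-steps.
Sum over h with 4 ≤ h ≤ 6, h ≡ 0 (mod 2), 7-h ≡ 1 (mod 2):
h=4: C(7,4)·C(4,0)·C(3,1) = 35·1·3 = 105
h=6: C(7,6)·C(6,1)·C(1,0) = 7·6·1 = 42
Total favorable: 147
Total paths: 4^7 = 16384
P = 147/16384 = 147/16384

Answer: 147/16384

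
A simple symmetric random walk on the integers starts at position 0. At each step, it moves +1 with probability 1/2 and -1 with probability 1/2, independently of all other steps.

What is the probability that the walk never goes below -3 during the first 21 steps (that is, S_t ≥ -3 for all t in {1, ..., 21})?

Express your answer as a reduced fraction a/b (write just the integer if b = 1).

Let f(t,s) = #length-t paths at position s with S_1..S_t all ≥ -3.
f(t,s) = f(t-1,s-1) + f(t-1,s+1) for s ≥ -3; f(t,s) = 0 for s < -3.
t=0: f(0,0)=1
t=1: f(1,-1)=1 f(1,1)=1
t=2: f(2,-2)=1 f(2,0)=2 f(2,2)=1
t=3: f(3,-3)=1 f(3,-1)=3 f(3,1)=3 f(3,3)=1
t=4: f(4,-2)=4 f(4,0)=6 f(4,2)=4 f(4,4)=1
t=5: f(5,-3)=4 f(5,-1)=10 f(5,1)=10 f(5,3)=5 f(5,5)=1
t=6: f(6,-2)=14 f(6,0)=20 f(6,2)=15 f(6,4)=6 f(6,6)=1
t=7: f(7,-3)=14 f(7,-1)=34 f(7,1)=35 f(7,3)=21 f(7,5)=7 f(7,7)=1
t=8: f(8,-2)=48 f(8,0)=69 f(8,2)=56 f(8,4)=28 f(8,6)=8 f(8,8)=1
t=9: f(9,-3)=48 f(9,-1)=117 f(9,1)=125 f(9,3)=84 f(9,5)=36 f(9,7)=9 f(9,9)=1
t=10: f(10,-2)=165 f(10,0)=242 f(10,2)=209 f(10,4)=120 f(10,6)=45 f(10,8)=10 f(10,10)=1
t=11: f(11,-3)=165 f(11,-1)=407 f(11,1)=451 f(11,3)=329 f(11,5)=165 f(11,7)=55 f(11,9)=11 f(11,11)=1
t=12: f(12,-2)=572 f(12,0)=858 f(12,2)=780 f(12,4)=494 f(12,6)=220 f(12,8)=66 f(12,10)=12 f(12,12)=1
t=13: f(13,-3)=572 f(13,-1)=1430 f(13,1)=1638 f(13,3)=1274 f(13,5)=714 f(13,7)=286 f(13,9)=78 f(13,11)=13 f(13,13)=1
t=14: f(14,-2)=2002 f(14,0)=3068 f(14,2)=2912 f(14,4)=1988 f(14,6)=1000 f(14,8)=364 f(14,10)=91 f(14,12)=14 f(14,14)=1
t=15: f(15,-3)=2002 f(15,-1)=5070 f(15,1)=5980 f(15,3)=4900 f(15,5)=2988 f(15,7)=1364 f(15,9)=455 f(15,11)=105 f(15,13)=15 f(15,15)=1
t=16: f(16,-2)=7072 f(16,0)=11050 f(16,2)=10880 f(16,4)=7888 f(16,6)=4352 f(16,8)=1819 f(16,10)=560 f(16,12)=120 f(16,14)=16 f(16,16)=1
t=17: f(17,-3)=7072 f(17,-1)=18122 f(17,1)=21930 f(17,3)=18768 f(17,5)=12240 f(17,7)=6171 f(17,9)=2379 f(17,11)=680 f(17,13)=136 f(17,15)=17 f(17,17)=1
t=18: f(18,-2)=25194 f(18,0)=40052 f(18,2)=40698 f(18,4)=31008 f(18,6)=18411 f(18,8)=8550 f(18,10)=3059 f(18,12)=816 f(18,14)=153 f(18,16)=18 f(18,18)=1
t=19: f(19,-3)=25194 f(19,-1)=65246 f(19,1)=80750 f(19,3)=71706 f(19,5)=49419 f(19,7)=26961 f(19,9)=11609 f(19,11)=3875 f(19,13)=969 f(19,15)=171 f(19,17)=19 f(19,19)=1
t=20: f(20,-2)=90440 f(20,0)=145996 f(20,2)=152456 f(20,4)=121125 f(20,6)=76380 f(20,8)=38570 f(20,10)=15484 f(20,12)=4844 f(20,14)=1140 f(20,16)=190 f(20,18)=20 f(20,20)=1
t=21: f(21,-3)=90440 f(21,-1)=236436 f(21,1)=298452 f(21,3)=273581 f(21,5)=197505 f(21,7)=114950 f(21,9)=54054 f(21,11)=20328 f(21,13)=5984 f(21,15)=1330 f(21,17)=210 f(21,19)=21 f(21,21)=1
Σ_s f(21,s) = 1293292
P = 1293292/2097152 = 323323/524288

Answer: 323323/524288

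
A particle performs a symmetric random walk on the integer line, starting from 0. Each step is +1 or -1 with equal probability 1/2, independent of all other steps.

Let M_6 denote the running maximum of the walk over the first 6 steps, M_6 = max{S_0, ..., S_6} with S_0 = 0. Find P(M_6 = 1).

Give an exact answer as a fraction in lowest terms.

Answer: 15/64

Derivation:
Let M_6 = max(S_0,...,S_6). Use the reflection principle: for j ≥ 1, #{paths with M_6 ≥ j} = #{S_6 ≥ j} + #{S_6 ≥ j+1}.
By reflection, #{M_6 ≥ 1} = #{S_6 ≥ 1} + #{S_6 ≥ 2} = 22 + 22 = 44.
#{M_6 ≥ 2} = #{S_6 ≥ 2} + #{S_6 ≥ 3} = 22 + 7 = 29.
#{M_6 = 1} = 44 - 29 = 15.
P(M_6 = 1) = 15/64 = 15/64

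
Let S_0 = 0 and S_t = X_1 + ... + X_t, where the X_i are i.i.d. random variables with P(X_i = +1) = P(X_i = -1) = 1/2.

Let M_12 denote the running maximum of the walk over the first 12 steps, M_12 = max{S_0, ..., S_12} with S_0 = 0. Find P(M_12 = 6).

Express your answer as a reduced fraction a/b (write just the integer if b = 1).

Answer: 55/1024

Derivation:
Let M_12 = max(S_0,...,S_12). Use the reflection principle: for j ≥ 1, #{paths with M_12 ≥ j} = #{S_12 ≥ j} + #{S_12 ≥ j+1}.
By reflection, #{M_12 ≥ 6} = #{S_12 ≥ 6} + #{S_12 ≥ 7} = 299 + 79 = 378.
#{M_12 ≥ 7} = #{S_12 ≥ 7} + #{S_12 ≥ 8} = 79 + 79 = 158.
#{M_12 = 6} = 378 - 158 = 220.
P(M_12 = 6) = 220/4096 = 55/1024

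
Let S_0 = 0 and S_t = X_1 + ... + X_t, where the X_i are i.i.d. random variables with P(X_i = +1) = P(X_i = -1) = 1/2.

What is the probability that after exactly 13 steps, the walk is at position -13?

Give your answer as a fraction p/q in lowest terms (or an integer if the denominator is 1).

Answer: 1/8192

Derivation:
To reach position -13 after 13 steps: need 0 steps of +1 and 13 of -1.
Favorable paths: C(13,0) = 1
Total paths: 2^13 = 8192
P = 1/8192 = 1/8192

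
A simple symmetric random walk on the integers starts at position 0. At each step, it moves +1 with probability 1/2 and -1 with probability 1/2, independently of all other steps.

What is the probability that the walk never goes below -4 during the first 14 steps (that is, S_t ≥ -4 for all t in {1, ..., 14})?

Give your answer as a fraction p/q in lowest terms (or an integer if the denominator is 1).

Answer: 6721/8192

Derivation:
Let f(t,s) = #length-t paths at position s with S_1..S_t all ≥ -4.
f(t,s) = f(t-1,s-1) + f(t-1,s+1) for s ≥ -4; f(t,s) = 0 for s < -4.
t=0: f(0,0)=1
t=1: f(1,-1)=1 f(1,1)=1
t=2: f(2,-2)=1 f(2,0)=2 f(2,2)=1
t=3: f(3,-3)=1 f(3,-1)=3 f(3,1)=3 f(3,3)=1
t=4: f(4,-4)=1 f(4,-2)=4 f(4,0)=6 f(4,2)=4 f(4,4)=1
t=5: f(5,-3)=5 f(5,-1)=10 f(5,1)=10 f(5,3)=5 f(5,5)=1
t=6: f(6,-4)=5 f(6,-2)=15 f(6,0)=20 f(6,2)=15 f(6,4)=6 f(6,6)=1
t=7: f(7,-3)=20 f(7,-1)=35 f(7,1)=35 f(7,3)=21 f(7,5)=7 f(7,7)=1
t=8: f(8,-4)=20 f(8,-2)=55 f(8,0)=70 f(8,2)=56 f(8,4)=28 f(8,6)=8 f(8,8)=1
t=9: f(9,-3)=75 f(9,-1)=125 f(9,1)=126 f(9,3)=84 f(9,5)=36 f(9,7)=9 f(9,9)=1
t=10: f(10,-4)=75 f(10,-2)=200 f(10,0)=251 f(10,2)=210 f(10,4)=120 f(10,6)=45 f(10,8)=10 f(10,10)=1
t=11: f(11,-3)=275 f(11,-1)=451 f(11,1)=461 f(11,3)=330 f(11,5)=165 f(11,7)=55 f(11,9)=11 f(11,11)=1
t=12: f(12,-4)=275 f(12,-2)=726 f(12,0)=912 f(12,2)=791 f(12,4)=495 f(12,6)=220 f(12,8)=66 f(12,10)=12 f(12,12)=1
t=13: f(13,-3)=1001 f(13,-1)=1638 f(13,1)=1703 f(13,3)=1286 f(13,5)=715 f(13,7)=286 f(13,9)=78 f(13,11)=13 f(13,13)=1
t=14: f(14,-4)=1001 f(14,-2)=2639 f(14,0)=3341 f(14,2)=2989 f(14,4)=2001 f(14,6)=1001 f(14,8)=364 f(14,10)=91 f(14,12)=14 f(14,14)=1
Σ_s f(14,s) = 13442
P = 13442/16384 = 6721/8192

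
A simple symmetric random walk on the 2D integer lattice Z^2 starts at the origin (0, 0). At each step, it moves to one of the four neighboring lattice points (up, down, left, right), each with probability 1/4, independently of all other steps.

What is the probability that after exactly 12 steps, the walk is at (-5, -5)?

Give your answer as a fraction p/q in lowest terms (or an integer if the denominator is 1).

Answer: 693/1048576

Derivation:
Let h be the number of horizontal steps (so 12-h are vertical). To end at (-5,-5) need (h-5)/2 right-steps and ((12-h)-5)/2 up-steps.
Sum over h with 5 ≤ h ≤ 7, h ≡ 1 (mod 2), 12-h ≡ 1 (mod 2):
h=5: C(12,5)·C(5,0)·C(7,1) = 792·1·7 = 5544
h=7: C(12,7)·C(7,1)·C(5,0) = 792·7·1 = 5544
Total favorable: 11088
Total paths: 4^12 = 16777216
P = 11088/16777216 = 693/1048576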